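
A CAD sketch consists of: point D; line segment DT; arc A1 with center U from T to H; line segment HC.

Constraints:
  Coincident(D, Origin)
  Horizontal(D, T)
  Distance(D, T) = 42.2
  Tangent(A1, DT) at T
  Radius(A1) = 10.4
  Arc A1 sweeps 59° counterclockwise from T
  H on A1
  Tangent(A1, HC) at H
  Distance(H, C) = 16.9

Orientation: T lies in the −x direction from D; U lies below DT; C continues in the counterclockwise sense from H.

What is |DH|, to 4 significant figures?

51.36

Tangency of A1 to DT means the radius UT is perpendicular to DT, so U = T + (0, -10.4) = (-42.20, -10.40). On A1, T sits at bearing 90° from U; a 59° counterclockwise sweep puts H at bearing 149°, so H = U + 10.4·(cos 149°, sin 149°) = (-51.11, -5.044). Then |DH| = |H − D| = 51.36.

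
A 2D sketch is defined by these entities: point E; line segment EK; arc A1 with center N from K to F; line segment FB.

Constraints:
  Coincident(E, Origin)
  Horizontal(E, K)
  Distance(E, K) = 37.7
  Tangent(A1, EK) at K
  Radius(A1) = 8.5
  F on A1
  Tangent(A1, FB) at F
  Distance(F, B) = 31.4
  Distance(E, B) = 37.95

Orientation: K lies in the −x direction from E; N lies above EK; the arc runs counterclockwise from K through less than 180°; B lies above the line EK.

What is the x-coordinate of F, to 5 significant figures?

-29.923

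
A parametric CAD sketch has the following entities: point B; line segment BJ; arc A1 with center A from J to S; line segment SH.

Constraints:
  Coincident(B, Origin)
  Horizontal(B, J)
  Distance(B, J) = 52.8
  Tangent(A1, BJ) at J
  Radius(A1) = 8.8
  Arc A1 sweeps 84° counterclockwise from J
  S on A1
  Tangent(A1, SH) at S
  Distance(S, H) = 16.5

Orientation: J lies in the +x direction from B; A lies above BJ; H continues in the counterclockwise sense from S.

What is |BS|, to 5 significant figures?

62.054

B is at the origin; BJ is horizontal with |BJ| = 52.8 and J on the +x side, so J = (52.800, 0.0000). A1 meets BJ tangentially, so AJ is at right angles to BJ, so A = J + (0, 8.8) = (52.800, 8.8000). On A1, J sits at bearing -90° from A; an 84° counterclockwise sweep puts S at bearing -6°, so S = A + 8.8·(cos -6°, sin -6°) = (61.552, 7.8801). Then |BS| = |S − B| = 62.054.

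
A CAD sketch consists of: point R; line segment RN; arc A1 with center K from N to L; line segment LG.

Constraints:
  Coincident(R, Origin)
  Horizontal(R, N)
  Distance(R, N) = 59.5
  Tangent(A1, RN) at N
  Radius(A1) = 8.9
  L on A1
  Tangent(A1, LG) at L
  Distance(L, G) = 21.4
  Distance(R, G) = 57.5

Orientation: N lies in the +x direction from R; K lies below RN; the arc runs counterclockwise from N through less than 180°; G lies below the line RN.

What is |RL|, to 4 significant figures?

51.30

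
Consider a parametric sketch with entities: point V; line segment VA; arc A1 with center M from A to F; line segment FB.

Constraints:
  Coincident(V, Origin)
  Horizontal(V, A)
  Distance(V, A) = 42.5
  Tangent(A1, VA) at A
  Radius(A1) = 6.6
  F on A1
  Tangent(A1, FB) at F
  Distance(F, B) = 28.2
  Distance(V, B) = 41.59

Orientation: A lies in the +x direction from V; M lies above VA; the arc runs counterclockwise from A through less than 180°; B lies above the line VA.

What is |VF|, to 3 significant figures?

48.5

Checks: |MF| = 6.600 ✓; ∠(MF, FB) = 90.00° ✓; |FB| = 28.20 ✓; |VB| = 41.59 ✓.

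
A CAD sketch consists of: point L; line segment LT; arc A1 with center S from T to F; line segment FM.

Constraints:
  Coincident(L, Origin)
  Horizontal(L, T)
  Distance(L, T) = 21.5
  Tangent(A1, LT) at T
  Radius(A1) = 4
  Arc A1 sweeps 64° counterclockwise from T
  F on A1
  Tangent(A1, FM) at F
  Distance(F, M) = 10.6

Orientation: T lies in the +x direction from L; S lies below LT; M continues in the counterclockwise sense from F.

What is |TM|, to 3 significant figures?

14.4

L is at the origin; LT is horizontal with |LT| = 21.5 and T on the +x side, so T = (21.5, 0.00). Tangency of A1 to LT means the radius ST is perpendicular to LT, so S = T + (0, -4) = (21.5, -4.00). On A1, T sits at bearing 90° from S; a 64° counterclockwise sweep puts F at bearing 154°, so F = S + 4.0·(cos 154°, sin 154°) = (17.9, -2.25). The tangent condition forces SF to be normal to FM, so FM runs along (−sin 154°, cos 154°); with |FM| = 10.6, M = (13.3, -11.8). Then |TM| = |M − T| = 14.4.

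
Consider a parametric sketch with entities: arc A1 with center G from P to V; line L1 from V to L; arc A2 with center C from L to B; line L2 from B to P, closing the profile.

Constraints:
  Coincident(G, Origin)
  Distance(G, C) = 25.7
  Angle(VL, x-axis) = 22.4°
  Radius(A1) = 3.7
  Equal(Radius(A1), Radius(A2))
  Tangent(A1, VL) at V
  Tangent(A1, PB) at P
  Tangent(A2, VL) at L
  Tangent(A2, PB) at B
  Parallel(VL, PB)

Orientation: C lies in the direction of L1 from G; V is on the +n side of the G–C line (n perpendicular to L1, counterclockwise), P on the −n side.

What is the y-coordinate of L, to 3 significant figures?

13.2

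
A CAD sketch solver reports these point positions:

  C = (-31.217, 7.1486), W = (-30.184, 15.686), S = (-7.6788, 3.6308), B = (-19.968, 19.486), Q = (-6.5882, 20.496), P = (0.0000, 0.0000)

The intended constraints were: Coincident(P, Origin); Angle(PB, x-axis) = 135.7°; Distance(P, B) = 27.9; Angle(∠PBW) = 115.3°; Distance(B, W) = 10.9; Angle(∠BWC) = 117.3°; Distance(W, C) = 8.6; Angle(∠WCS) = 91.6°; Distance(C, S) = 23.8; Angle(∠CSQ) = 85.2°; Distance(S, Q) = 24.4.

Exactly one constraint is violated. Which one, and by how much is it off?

Distance(S, Q) = 24.4 — off by 7.50.

P = (0.00, 0.00) ✓; PB at 135.7° ✓; |PB| = 27.90 ✓; ∠PBW = 115.3° ✓; |BW| = 10.90 ✓; ∠BWC = 117.3° ✓; |WC| = 8.600 ✓; ∠WCS = 91.60° ✓; |CS| = 23.80 ✓; ∠CSQ = 85.20° ✓; |SQ| = 16.90 ✗.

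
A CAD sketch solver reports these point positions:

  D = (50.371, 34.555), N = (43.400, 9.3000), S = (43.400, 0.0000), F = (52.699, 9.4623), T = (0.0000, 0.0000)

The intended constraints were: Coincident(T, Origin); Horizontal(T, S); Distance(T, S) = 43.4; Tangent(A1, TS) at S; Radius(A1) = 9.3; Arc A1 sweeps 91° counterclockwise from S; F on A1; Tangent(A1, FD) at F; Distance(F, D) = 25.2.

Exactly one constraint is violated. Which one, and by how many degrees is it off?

Tangent(A1, FD) at F — off by 4.30°.

T = (0.00, 0.00) ✓; T.y = 0.00, S.y = 0.00 ✓; |TS| = 43.40 ✓; ∠(NS, ST) = 90.00° ✓; |NS| = 9.300 ✓; bearing(N→F) − bearing(N→S) = 91.00° ✓; |NF| = 9.300 ✓; ∠(NF, FD) = 85.70° ✗; |FD| = 25.20 ✓.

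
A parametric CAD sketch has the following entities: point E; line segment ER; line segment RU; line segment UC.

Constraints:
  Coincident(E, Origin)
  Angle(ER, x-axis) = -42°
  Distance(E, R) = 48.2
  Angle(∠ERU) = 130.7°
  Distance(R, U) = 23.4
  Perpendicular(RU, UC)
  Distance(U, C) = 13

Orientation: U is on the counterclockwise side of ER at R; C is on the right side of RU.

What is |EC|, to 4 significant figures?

73.90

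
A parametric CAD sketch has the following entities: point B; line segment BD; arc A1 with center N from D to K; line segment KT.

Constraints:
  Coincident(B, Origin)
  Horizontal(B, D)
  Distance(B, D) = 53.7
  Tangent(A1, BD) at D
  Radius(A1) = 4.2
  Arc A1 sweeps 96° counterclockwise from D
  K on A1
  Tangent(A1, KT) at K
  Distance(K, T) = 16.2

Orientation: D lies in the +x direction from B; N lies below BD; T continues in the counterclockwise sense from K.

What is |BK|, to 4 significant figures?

49.74

A1 meets BD tangentially, so ND is at right angles to BD, so N = D + (0, -4.2) = (53.70, -4.200). On A1, D sits at bearing 90° from N; a 96° counterclockwise sweep puts K at bearing 186°, so K = N + 4.2·(cos 186°, sin 186°) = (49.52, -4.639). Then |BK| = |K − B| = 49.74.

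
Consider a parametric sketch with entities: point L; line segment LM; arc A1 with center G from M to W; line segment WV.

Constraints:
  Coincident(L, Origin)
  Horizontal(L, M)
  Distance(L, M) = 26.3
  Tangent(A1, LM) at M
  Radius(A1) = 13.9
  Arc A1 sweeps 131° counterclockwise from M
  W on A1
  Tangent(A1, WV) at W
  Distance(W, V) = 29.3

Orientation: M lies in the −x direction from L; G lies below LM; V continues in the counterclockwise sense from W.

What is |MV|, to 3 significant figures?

46.0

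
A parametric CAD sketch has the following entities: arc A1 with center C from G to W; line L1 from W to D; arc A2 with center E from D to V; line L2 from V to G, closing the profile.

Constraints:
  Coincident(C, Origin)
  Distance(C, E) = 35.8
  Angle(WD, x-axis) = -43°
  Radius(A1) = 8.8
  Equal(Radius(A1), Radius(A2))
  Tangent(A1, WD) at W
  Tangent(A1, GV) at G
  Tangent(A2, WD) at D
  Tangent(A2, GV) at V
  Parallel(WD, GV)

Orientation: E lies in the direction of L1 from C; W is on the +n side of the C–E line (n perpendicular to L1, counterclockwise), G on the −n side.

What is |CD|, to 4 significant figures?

36.87

Tangency of A1 to both parallel lines with radius 8.8 puts W and G at C ± 8.8·n: W = (6.002, 6.436), G = (-6.002, -6.436). Equal radii place D and V the same way about E: D = E + 8.8·n = (32.18, -17.98), V = E − 8.8·n = (20.18, -30.85). Then |CD| = |D − C| = 36.87.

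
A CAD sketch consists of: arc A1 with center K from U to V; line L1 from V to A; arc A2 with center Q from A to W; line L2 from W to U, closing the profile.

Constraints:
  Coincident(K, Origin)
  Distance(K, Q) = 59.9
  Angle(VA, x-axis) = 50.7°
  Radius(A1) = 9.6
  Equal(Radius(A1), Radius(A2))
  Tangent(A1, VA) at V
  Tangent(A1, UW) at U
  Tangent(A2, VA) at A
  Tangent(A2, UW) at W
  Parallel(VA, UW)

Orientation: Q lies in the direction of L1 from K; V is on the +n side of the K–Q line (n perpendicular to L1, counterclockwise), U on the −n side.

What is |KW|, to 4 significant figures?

60.66

The slot axis is L1's direction at 50.7°, so u = (cos 50.7°, sin 50.7°) = (0.6334, 0.7738) and n = (−sin 50.7°, cos 50.7°) = (-0.7738, 0.6334). K is at the origin and Q lies 59.9 along u from K, so Q = 59.9·u = (37.94, 46.35). Tangency of A1 to both parallel lines with radius 9.6 puts V and U at K ± 9.6·n: V = (-7.429, 6.080), U = (7.429, -6.080). Equal radii place A and W the same way about Q: A = Q + 9.6·n = (30.51, 52.43), W = Q − 9.6·n = (45.37, 40.27). Then |KW| = |W − K| = 60.66.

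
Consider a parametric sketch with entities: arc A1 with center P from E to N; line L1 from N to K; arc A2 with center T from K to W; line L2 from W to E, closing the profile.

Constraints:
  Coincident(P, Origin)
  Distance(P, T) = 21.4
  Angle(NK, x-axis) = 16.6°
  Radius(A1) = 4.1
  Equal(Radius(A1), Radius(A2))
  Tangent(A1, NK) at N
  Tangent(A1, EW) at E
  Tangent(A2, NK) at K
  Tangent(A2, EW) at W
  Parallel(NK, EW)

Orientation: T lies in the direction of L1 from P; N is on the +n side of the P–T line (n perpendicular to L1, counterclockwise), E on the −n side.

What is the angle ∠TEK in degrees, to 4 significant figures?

10.12°

The slot axis is L1's direction at 16.6°, so u = (cos 16.6°, sin 16.6°) = (0.9583, 0.2857) and n = (−sin 16.6°, cos 16.6°) = (-0.2857, 0.9583). P is at the origin and T lies 21.4 along u from P, so T = 21.4·u = (20.51, 6.114). Tangency of A1 to both parallel lines with radius 4.1 puts N and E at P ± 4.1·n: N = (-1.171, 3.929), E = (1.171, -3.929). Equal radii place K and W the same way about T: K = T + 4.1·n = (19.34, 10.04), W = T − 4.1·n = (21.68, 2.185). Then cos ∠TEK = ET·EK / (|ET||EK|), giving 10.12°.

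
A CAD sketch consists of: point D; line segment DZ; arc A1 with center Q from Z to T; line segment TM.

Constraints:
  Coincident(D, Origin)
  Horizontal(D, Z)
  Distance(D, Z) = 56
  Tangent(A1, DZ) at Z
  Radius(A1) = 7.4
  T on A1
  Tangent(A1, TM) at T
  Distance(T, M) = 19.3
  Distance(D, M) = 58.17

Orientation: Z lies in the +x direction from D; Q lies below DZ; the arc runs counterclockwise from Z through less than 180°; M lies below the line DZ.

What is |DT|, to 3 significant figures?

49.4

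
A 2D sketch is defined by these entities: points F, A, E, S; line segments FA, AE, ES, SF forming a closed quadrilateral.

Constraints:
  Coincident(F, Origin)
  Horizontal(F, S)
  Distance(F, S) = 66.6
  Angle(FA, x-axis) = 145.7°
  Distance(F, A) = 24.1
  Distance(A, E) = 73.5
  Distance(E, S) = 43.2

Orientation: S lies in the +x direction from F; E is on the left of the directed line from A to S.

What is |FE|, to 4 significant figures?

62.81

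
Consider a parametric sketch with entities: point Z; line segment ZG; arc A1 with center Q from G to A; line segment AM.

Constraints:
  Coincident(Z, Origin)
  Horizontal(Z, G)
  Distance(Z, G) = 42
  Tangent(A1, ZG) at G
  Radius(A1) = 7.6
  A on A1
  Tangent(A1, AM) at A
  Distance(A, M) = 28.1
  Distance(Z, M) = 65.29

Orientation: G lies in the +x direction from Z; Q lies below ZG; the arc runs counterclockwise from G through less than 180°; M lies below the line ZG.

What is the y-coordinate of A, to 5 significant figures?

-12.952

Checks: ∠(QG, GZ) = 90.00° ✓; |QG| = 7.600 ✓; |QA| = 7.600 ✓; ∠(QA, AM) = 90.00° ✓; |AM| = 28.10 ✓; |ZM| = 65.29 ✓.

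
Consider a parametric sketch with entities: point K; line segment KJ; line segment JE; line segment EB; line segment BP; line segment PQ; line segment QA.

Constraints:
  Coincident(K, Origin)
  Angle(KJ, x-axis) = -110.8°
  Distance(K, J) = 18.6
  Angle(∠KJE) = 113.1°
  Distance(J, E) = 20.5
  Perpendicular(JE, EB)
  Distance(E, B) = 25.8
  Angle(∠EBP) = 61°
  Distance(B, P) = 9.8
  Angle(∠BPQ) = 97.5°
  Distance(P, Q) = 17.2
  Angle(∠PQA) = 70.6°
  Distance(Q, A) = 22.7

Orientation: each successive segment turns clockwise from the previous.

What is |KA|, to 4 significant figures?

42.78

K is at the origin; KJ runs at -110.8° with length 18.6, so J = (-6.605, -17.39). ∠KJE = 113.1° gives JE at -177.7° from the x-axis; with |JE| = 20.5, E = (-27.09, -18.21). The perpendicularity gives EB at right angles to JE, so EB runs at 92.30°; with |EB| = 25.8, B = (-28.12, 7.569). ∠EBP = 61.0° gives BP at -26.70° from the x-axis; with |BP| = 9.8, P = (-19.37, 3.165). ∠BPQ = 97.5° gives PQ at -109.2° from the x-axis; with |PQ| = 17.2, Q = (-25.03, -13.08). ∠PQA = 70.6° gives QA at 141.4° from the x-axis; with |QA| = 22.7, A = (-42.77, 1.084). Then |KA| = |A − K| = 42.78.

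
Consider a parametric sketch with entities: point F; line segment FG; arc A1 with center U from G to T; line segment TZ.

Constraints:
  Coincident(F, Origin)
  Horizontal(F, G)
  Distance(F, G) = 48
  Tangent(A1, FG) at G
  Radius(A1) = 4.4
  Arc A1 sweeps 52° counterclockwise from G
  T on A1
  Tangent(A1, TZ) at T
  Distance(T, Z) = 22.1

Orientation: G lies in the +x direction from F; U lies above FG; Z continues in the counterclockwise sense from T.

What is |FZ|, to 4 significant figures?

67.82

F is at the origin; FG is horizontal with |FG| = 48.0 and G on the +x side, so G = (48.00, 0.000). The tangent condition forces UG to be normal to FG, so U = G + (0, 4.4) = (48.00, 4.400). On A1, G sits at bearing -90° from U; a 52° counterclockwise sweep puts T at bearing -38°, so T = U + 4.4·(cos -38°, sin -38°) = (51.47, 1.691). The tangent condition forces UT to be normal to TZ, so TZ runs along (−sin -38°, cos -38°); with |TZ| = 22.1, Z = (65.07, 19.11). Then |FZ| = |Z − F| = 67.82.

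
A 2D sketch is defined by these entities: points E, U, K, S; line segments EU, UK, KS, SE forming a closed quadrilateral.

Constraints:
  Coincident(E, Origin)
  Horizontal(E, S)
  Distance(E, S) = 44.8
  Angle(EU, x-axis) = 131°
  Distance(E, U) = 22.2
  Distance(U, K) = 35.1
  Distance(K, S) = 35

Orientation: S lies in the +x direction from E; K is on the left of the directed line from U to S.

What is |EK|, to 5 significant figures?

31.348

E is at the origin; ES is horizontal with |ES| = 44.8 and S in +x, so S = (44.8, 0). EU runs at 131.0° with |EU| = 22.2, so U = (-14.565, 16.755). K is determined by |UK| = 35.1 and |KS| = 35.0 together: it lies at the intersection of circle(U, 35.1) and circle(S, 35.0). With |US| = 61.684, the foot of the radical line on US is 30.899 from U and the perpendicular offset is √(35.1² − 30.899²) = 16.652. Taking the left-of-US solution: K = (19.695, 24.388).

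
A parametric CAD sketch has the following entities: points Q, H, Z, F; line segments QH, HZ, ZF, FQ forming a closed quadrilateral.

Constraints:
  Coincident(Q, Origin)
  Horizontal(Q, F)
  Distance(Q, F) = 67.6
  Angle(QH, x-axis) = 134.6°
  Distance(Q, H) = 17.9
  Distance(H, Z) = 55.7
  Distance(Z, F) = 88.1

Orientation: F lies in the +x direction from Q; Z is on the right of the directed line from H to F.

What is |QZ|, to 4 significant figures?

43.88

Checks: |HZ| = 55.70 ✓; |ZF| = 88.10 ✓.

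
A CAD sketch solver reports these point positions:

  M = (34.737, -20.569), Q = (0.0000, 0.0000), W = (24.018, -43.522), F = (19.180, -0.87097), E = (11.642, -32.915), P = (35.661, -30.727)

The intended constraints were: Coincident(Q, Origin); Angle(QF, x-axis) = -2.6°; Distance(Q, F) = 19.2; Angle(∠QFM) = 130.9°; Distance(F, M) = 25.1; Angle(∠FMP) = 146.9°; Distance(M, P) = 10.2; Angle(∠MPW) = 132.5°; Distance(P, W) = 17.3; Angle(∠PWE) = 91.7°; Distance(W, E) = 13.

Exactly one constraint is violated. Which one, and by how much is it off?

Distance(W, E) = 13 — off by 3.30.

Q = (0.00, 0.00) ✓; QF at -2.600° ✓; |QF| = 19.20 ✓; ∠QFM = 130.9° ✓; |FM| = 25.10 ✓; ∠FMP = 146.9° ✓; |MP| = 10.20 ✓; ∠MPW = 132.5° ✓; |PW| = 17.30 ✓; ∠PWE = 91.70° ✓; |WE| = 16.30 ✗.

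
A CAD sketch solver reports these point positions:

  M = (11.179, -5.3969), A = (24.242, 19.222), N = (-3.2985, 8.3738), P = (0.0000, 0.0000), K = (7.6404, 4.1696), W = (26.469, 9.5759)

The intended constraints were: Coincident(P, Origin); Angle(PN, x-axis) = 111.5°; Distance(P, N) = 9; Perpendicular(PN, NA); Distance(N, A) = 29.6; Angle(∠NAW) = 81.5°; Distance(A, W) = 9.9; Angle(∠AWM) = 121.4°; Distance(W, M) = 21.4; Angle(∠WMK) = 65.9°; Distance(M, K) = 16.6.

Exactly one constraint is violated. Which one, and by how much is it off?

Distance(M, K) = 16.6 — off by 6.40.

P = (0.00, 0.00) ✓; PN at 111.5° ✓; |PN| = 9.000 ✓; ∠(PN, NA) = 90.00° ✓; |NA| = 29.60 ✓; ∠NAW = 81.50° ✓; |AW| = 9.900 ✓; ∠AWM = 121.4° ✓; |WM| = 21.40 ✓; ∠WMK = 65.90° ✓; |MK| = 10.20 ✗.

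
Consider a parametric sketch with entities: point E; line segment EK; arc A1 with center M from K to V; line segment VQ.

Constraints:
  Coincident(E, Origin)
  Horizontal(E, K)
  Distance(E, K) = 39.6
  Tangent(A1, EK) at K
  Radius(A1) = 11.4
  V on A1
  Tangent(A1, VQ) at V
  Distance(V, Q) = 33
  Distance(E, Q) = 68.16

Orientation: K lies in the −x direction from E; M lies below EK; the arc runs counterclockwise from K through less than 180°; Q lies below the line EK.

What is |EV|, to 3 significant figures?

52.2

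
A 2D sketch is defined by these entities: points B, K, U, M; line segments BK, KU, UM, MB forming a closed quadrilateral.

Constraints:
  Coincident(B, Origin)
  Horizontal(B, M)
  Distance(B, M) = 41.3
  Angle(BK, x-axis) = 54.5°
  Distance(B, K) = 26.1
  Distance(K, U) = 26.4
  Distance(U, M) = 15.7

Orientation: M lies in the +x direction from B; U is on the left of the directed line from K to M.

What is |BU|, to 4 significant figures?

43.87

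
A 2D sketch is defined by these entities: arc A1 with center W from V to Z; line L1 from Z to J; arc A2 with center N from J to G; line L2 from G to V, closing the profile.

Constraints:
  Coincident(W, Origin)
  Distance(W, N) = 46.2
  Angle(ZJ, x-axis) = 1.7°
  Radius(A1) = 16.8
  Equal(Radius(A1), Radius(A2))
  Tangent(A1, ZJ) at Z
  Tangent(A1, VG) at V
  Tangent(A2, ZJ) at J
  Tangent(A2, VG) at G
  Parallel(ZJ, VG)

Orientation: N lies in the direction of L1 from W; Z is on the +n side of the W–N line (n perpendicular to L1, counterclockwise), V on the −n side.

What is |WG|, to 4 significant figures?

49.16

Tangency of A1 to both parallel lines with radius 16.8 puts Z and V at W ± 16.8·n: Z = (-0.4984, 16.79), V = (0.4984, -16.79). Equal radii place J and G the same way about N: J = N + 16.8·n = (45.68, 18.16), G = N − 16.8·n = (46.68, -15.42). Then |WG| = |G − W| = 49.16.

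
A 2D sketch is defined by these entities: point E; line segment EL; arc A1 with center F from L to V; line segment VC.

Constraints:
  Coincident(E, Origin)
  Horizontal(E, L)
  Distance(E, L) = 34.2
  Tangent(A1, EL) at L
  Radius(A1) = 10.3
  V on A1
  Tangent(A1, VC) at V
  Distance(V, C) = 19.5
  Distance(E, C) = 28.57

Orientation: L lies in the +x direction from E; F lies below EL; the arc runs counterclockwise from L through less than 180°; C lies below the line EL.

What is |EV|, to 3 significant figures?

25.6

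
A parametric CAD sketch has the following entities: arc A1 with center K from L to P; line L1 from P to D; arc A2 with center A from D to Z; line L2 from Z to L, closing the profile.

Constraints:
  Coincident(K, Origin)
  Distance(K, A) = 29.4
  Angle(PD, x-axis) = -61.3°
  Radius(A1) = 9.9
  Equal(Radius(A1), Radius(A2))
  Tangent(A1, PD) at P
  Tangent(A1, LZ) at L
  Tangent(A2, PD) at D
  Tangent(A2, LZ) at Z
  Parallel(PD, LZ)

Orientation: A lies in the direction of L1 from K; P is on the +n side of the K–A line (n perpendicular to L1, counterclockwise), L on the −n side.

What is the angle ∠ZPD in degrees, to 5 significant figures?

33.959°

The slot axis is L1's direction at -61.3°, so u = (cos -61.3°, sin -61.3°) = (0.48022, -0.87715) and n = (−sin -61.3°, cos -61.3°) = (0.87715, 0.48022). K is at the origin and A lies 29.4 along u from K, so A = 29.4·u = (14.119, -25.788). Tangency of A1 to both parallel lines with radius 9.9 puts P and L at K ± 9.9·n: P = (8.6837, 4.7542), L = (-8.6837, -4.7542). Equal radii place D and Z the same way about A: D = A + 9.9·n = (22.802, -21.034), Z = A − 9.9·n = (5.4348, -30.542). Then cos ∠ZPD = PZ·PD / (|PZ||PD|), giving 33.959°.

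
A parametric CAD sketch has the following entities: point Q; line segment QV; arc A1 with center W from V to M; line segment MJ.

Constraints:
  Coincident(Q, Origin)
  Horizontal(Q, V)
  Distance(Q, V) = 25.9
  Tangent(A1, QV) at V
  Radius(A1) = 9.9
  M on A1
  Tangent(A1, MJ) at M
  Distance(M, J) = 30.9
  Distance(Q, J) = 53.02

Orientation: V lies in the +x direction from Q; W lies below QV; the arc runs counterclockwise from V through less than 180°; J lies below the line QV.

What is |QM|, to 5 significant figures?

22.853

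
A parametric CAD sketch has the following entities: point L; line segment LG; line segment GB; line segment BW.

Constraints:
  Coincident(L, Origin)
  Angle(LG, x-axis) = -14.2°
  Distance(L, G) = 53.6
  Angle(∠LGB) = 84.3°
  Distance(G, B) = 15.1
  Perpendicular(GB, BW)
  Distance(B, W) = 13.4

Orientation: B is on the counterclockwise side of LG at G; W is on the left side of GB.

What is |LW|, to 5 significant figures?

41.114

∠LGB = 84.3°, so GB runs at -14.2° + (180° − 84.3°) = 81.500° from the x-axis; with |GB| = 15.1, B = G + 15.1·(cos 81.500°, sin 81.500°) = (54.194, 1.7857). The perpendicularity gives BW at right angles to GB; with |BW| = 13.4 on the left of GB, W = B + 13.4·(-0.98902, 0.14781) = (40.941, 3.7663). Then |LW| = |W − L| = 41.114.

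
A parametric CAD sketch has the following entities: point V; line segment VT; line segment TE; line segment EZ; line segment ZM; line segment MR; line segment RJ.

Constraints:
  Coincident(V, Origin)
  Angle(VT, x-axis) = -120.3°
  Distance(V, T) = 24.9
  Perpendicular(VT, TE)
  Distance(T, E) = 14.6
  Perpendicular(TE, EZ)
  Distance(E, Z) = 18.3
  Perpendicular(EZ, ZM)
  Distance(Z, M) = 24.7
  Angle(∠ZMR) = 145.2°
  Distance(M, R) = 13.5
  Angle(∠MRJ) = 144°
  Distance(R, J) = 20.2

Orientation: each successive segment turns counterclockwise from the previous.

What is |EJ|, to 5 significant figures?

43.268

V is at the origin; VT runs at -120.3° with length 24.9, so T = (-12.563, -21.499). VT ⟂ TE, so TE runs at -30.300°; with |TE| = 14.6, E = (0.042837, -28.865). TE is perpendicular to EZ, so EZ runs at 59.700°; with |EZ| = 18.3, Z = (9.2757, -13.065). EZ ⟂ ZM, so ZM runs at 149.70°; with |ZM| = 24.7, M = (-12.050, -0.60268). ∠ZMR = 145.2° gives MR at -175.50° from the x-axis; with |MR| = 13.5, R = (-25.509, -1.6619). ∠MRJ = 144.0° gives RJ at -139.50° from the x-axis; with |RJ| = 20.2, J = (-40.869, -14.781). Then |EJ| = |J − E| = 43.268.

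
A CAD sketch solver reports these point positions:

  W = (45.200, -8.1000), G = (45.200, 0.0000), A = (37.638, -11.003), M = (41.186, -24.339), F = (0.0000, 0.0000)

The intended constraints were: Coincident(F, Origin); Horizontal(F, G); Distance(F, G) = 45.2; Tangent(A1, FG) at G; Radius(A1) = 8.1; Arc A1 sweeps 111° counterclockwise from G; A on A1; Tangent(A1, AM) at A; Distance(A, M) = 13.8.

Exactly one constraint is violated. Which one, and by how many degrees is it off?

Tangent(A1, AM) at A — off by 6.10°.

F = (0.00, 0.00) ✓; F.y = 0.00, G.y = 0.00 ✓; |FG| = 45.20 ✓; ∠(WG, GF) = 90.00° ✓; |WG| = 8.100 ✓; bearing(W→A) − bearing(W→G) = 111.0° ✓; |WA| = 8.100 ✓; ∠(WA, AM) = 96.10° ✗; |AM| = 13.80 ✓.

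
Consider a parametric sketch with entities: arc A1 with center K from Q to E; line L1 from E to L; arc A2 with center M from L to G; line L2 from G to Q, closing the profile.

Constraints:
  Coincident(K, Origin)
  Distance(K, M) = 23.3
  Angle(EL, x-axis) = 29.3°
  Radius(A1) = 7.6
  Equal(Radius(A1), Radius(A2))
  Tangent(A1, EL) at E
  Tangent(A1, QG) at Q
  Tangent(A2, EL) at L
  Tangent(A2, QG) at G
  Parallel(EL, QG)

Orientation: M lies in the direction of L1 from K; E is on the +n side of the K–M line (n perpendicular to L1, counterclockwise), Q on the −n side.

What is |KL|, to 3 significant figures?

24.5

The slot axis is L1's direction at 29.3°, so u = (cos 29.3°, sin 29.3°) = (0.872, 0.489) and n = (−sin 29.3°, cos 29.3°) = (-0.489, 0.872). K is at the origin and M lies 23.3 along u from K, so M = 23.3·u = (20.3, 11.4). Tangency of A1 to both parallel lines with radius 7.6 puts E and Q at K ± 7.6·n: E = (-3.72, 6.63), Q = (3.72, -6.63). Equal radii place L and G the same way about M: L = M + 7.6·n = (16.6, 18.0), G = M − 7.6·n = (24.0, 4.77). Then |KL| = |L − K| = 24.5.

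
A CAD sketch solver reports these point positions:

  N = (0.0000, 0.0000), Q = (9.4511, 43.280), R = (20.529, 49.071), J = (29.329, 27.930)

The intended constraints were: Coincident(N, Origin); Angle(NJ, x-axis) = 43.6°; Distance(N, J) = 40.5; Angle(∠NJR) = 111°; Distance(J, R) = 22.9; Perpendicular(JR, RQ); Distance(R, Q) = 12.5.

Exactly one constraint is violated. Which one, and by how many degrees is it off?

Perpendicular(JR, RQ) — off by 5.00°.

N = (0.00, 0.00) ✓; NJ at 43.60° ✓; |NJ| = 40.50 ✓; ∠NJR = 111.0° ✓; |JR| = 22.90 ✓; ∠(JR, RQ) = 95.00° ✗; |RQ| = 12.50 ✓.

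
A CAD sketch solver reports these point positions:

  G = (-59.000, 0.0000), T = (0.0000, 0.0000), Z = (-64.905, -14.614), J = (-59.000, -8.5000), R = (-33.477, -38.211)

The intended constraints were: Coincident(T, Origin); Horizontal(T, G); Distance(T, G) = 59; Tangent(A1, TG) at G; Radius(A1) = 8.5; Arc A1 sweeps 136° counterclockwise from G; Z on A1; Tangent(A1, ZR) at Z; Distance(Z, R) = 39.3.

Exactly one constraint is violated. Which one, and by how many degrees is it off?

Tangent(A1, ZR) at Z — off by 7.10°.

T = (0.00, 0.00) ✓; T.y = 0.00, G.y = 0.00 ✓; |TG| = 59.00 ✓; ∠(JG, GT) = 90.00° ✓; |JG| = 8.500 ✓; bearing(J→Z) − bearing(J→G) = 136.0° ✓; |JZ| = 8.500 ✓; ∠(JZ, ZR) = 82.90° ✗; |ZR| = 39.30 ✓.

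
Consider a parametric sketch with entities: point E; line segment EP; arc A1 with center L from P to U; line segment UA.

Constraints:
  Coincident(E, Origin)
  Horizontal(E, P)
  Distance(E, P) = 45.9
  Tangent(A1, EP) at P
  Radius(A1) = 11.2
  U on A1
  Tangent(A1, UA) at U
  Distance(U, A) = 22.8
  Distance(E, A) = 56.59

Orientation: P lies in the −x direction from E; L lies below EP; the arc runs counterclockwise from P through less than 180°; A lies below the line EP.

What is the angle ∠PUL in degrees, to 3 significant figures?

29.0°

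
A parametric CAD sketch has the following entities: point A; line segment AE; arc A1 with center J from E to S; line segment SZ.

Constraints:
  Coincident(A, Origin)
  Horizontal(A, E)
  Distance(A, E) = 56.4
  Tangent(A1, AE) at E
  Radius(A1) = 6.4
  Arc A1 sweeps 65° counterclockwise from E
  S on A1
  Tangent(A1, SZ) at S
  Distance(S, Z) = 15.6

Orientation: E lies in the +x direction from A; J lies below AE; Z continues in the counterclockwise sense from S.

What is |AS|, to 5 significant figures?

50.734

A is at the origin; AE is horizontal with |AE| = 56.4 and E on the +x side, so E = (56.400, 0.0000). Since A1 is tangent to AE there, JE ⟂ AE, so J = E + (0, -6.4) = (56.400, -6.4000). On A1, E sits at bearing 90° from J; a 65° counterclockwise sweep puts S at bearing 155°, so S = J + 6.4·(cos 155°, sin 155°) = (50.600, -3.6952). Then |AS| = |S − A| = 50.734.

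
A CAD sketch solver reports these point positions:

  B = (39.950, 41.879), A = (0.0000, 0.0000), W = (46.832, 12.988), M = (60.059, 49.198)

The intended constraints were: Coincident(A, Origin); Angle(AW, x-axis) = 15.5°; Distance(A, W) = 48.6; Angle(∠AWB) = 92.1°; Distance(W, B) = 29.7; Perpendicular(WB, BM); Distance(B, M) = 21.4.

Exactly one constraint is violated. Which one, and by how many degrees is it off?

Perpendicular(WB, BM) — off by 6.60°.

A = (0.00, 0.00) ✓; AW at 15.50° ✓; |AW| = 48.60 ✓; ∠AWB = 92.10° ✓; |WB| = 29.70 ✓; ∠(WB, BM) = 83.40° ✗; |BM| = 21.40 ✓.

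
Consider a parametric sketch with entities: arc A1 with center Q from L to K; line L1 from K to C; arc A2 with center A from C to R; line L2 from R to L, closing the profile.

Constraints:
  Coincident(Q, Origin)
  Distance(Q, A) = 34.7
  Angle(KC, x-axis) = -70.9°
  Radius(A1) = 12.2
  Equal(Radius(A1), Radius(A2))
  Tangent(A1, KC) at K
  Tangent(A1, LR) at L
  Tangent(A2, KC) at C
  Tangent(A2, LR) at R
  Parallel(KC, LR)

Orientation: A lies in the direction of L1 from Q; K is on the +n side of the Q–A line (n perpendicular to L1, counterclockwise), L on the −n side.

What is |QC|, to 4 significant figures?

36.78

The slot axis is L1's direction at -70.9°, so u = (cos -70.9°, sin -70.9°) = (0.3272, -0.9449) and n = (−sin -70.9°, cos -70.9°) = (0.9449, 0.3272). Q is at the origin and A lies 34.7 along u from Q, so A = 34.7·u = (11.35, -32.79). Tangency of A1 to both parallel lines with radius 12.2 puts K and L at Q ± 12.2·n: K = (11.53, 3.992), L = (-11.53, -3.992). Equal radii place C and R the same way about A: C = A + 12.2·n = (22.88, -28.80), R = A − 12.2·n = (-0.1739, -36.78). Then |QC| = |C − Q| = 36.78.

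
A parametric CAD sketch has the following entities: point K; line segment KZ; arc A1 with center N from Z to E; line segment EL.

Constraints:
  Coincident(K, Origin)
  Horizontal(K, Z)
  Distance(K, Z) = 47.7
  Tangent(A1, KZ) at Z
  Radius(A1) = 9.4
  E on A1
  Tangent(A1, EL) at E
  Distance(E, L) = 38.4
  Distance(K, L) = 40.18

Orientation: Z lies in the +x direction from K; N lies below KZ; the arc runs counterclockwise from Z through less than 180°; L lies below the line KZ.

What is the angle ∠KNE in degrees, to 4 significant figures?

23.22°

Checks: |NE| = 9.400 ✓; ∠(NE, EL) = 90.00° ✓; |EL| = 38.40 ✓; |KL| = 40.18 ✓.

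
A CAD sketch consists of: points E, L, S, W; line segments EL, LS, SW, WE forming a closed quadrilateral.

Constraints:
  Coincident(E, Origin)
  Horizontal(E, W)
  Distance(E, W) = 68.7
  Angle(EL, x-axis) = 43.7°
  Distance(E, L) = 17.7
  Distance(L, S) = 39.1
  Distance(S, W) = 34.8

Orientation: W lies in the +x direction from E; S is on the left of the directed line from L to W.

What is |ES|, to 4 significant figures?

56.10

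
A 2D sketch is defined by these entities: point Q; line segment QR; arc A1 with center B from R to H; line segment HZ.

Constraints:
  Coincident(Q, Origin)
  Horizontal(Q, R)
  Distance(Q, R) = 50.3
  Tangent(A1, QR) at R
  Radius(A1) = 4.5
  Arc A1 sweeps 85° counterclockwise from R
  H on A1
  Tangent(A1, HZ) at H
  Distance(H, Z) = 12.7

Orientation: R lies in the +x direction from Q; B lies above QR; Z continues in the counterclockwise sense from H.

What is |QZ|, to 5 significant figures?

58.348

Q is at the origin; Q and R share the same y with |QR| = 50.3 and R on the +x side, so R = (50.300, 0.0000). Tangency of A1 to QR means the radius BR is perpendicular to QR, so B = R + (0, 4.5) = (50.300, 4.5000). On A1, R sits at bearing -90° from B; an 85° counterclockwise sweep puts H at bearing -5°, so H = B + 4.5·(cos -5°, sin -5°) = (54.783, 4.1078). Tangency of A1 to HZ means the radius BH is perpendicular to HZ, so HZ runs along (−sin -5°, cos -5°); with |HZ| = 12.7, Z = (55.890, 16.759). Then |QZ| = |Z − Q| = 58.348.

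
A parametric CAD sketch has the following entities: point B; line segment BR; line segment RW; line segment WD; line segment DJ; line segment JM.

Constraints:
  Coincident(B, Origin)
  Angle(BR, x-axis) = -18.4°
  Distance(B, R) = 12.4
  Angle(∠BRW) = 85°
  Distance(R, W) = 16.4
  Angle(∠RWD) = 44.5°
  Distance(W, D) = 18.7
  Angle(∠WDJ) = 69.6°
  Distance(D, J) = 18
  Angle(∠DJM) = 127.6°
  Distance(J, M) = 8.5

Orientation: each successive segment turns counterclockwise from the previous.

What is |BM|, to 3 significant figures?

23.2

B is at the origin; BR runs at -18.4° with length 12.4, so R = (11.8, -3.91). ∠BRW = 85.0° gives RW at 76.6° from the x-axis; with |RW| = 16.4, W = (15.6, 12.0). ∠RWD = 44.5° gives WD at -148° from the x-axis; with |WD| = 18.7, D = (-0.274, 2.10). ∠WDJ = 69.6° gives DJ at -37.5° from the x-axis; with |DJ| = 18.0, J = (14.0, -8.86). ∠DJM = 127.6° gives JM at 14.9° from the x-axis; with |JM| = 8.5, M = (22.2, -6.67). Then |BM| = |M − B| = 23.2.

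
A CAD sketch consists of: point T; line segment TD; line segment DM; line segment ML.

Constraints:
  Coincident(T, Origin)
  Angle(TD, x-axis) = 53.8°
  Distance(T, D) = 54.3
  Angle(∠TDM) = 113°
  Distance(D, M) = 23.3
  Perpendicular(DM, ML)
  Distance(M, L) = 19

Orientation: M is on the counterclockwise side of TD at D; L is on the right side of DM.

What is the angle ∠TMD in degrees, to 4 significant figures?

48.31°

T is at the origin; TD runs at 53.8° with length 54.3, so D = 54.3·(cos 53.8°, sin 53.8°) = (32.07, 43.82). ∠TDM = 113.0°, so DM runs at 53.8° + (180° − 113.0°) = 120.8° from the x-axis; with |DM| = 23.3, M = D + 23.3·(cos 120.8°, sin 120.8°) = (20.14, 63.83). Then cos ∠TMD = MT·MD / (|MT||MD|), giving 48.31°.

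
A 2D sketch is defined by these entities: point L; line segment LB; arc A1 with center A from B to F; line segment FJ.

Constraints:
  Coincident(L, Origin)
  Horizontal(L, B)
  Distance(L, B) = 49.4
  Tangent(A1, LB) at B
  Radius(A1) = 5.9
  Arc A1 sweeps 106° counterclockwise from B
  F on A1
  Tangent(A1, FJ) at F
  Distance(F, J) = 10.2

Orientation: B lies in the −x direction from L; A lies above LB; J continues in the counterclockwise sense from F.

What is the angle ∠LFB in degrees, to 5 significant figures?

117.23°

Tangency of A1 to LB means the radius AB is perpendicular to LB, so A = B + (0, 5.9) = (-49.400, 5.9000). On A1, B sits at bearing -90° from A; a 106° counterclockwise sweep puts F at bearing 16°, so F = A + 5.9·(cos 16°, sin 16°) = (-43.729, 7.5263). Then cos ∠LFB = FL·FB / (|FL||FB|), giving 117.23°.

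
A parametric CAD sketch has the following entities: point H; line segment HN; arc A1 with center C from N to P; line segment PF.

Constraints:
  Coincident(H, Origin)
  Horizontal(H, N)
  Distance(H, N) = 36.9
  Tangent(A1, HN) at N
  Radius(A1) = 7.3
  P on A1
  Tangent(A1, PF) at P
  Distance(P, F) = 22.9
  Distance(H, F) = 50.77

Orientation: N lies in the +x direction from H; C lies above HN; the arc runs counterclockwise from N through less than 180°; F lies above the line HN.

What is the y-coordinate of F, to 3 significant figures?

31.1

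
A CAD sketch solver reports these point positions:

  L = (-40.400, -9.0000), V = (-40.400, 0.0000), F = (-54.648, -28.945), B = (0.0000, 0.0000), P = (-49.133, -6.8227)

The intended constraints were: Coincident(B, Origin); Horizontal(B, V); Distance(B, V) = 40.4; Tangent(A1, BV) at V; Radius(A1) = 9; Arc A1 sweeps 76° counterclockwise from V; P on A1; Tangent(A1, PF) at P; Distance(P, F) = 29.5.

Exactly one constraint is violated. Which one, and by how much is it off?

Distance(P, F) = 29.5 — off by 6.70.

B = (0.00, 0.00) ✓; B.y = 0.00, V.y = 0.00 ✓; |BV| = 40.40 ✓; ∠(LV, VB) = 90.00° ✓; |LV| = 9.000 ✓; bearing(L→P) − bearing(L→V) = 76.00° ✓; |LP| = 9.000 ✓; ∠(LP, PF) = 90.00° ✓; |PF| = 22.80 ✗.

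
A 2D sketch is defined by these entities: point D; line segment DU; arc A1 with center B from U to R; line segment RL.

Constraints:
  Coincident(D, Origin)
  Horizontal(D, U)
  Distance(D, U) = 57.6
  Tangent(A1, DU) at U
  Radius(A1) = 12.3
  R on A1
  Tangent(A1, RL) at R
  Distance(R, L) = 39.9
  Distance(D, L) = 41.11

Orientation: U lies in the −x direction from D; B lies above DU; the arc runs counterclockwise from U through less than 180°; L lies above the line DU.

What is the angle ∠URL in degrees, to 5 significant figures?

155.33°

D is at the origin; D and U share the same y with |DU| = 57.6 and U on the −x side, so U = (-57.600, 0.0000). Since A1 is tangent to DU there, BU ⟂ DU, so B = U + (0, 12.3) = (-57.600, 12.300). Since BR ⟂ RL (tangency), |BL| = √(12.3² + 39.9²) = 41.753 regardless of where R sits on A1. So L lies on both circle(D, 41.11) and circle(B, 41.753); the above-DU intersection is L = (-22.272, 34.554). R is the foot of the tangent from L: R = (-48.269, 4.2859).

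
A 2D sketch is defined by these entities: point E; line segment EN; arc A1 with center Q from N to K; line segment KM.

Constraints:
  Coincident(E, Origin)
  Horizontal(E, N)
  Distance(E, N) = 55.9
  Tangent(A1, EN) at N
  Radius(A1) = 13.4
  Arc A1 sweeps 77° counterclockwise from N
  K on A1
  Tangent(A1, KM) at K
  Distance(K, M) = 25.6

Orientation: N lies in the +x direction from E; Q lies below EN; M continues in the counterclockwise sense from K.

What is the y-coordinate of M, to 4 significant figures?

-35.33

E is at the origin; E and N share the same y with |EN| = 55.9 and N on the +x side, so N = (55.90, 0.000). A1 meets EN tangentially, so QN is at right angles to EN, so Q = N + (0, -13.4) = (55.90, -13.40). On A1, N sits at bearing 90° from Q; a 77° counterclockwise sweep puts K at bearing 167°, so K = Q + 13.4·(cos 167°, sin 167°) = (42.84, -10.39). The tangent condition forces QK to be normal to KM, so KM runs along (−sin 167°, cos 167°); with |KM| = 25.6, M = (37.08, -35.33). So M.y = -35.33.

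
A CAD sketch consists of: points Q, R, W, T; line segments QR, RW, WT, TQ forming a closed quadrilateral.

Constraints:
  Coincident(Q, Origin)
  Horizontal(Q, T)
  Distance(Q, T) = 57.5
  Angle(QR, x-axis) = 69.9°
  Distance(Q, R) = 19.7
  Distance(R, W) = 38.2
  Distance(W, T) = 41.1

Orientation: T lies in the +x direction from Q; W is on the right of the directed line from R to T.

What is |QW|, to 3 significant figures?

26.6

Checks: |RW| = 38.20 ✓; |WT| = 41.10 ✓.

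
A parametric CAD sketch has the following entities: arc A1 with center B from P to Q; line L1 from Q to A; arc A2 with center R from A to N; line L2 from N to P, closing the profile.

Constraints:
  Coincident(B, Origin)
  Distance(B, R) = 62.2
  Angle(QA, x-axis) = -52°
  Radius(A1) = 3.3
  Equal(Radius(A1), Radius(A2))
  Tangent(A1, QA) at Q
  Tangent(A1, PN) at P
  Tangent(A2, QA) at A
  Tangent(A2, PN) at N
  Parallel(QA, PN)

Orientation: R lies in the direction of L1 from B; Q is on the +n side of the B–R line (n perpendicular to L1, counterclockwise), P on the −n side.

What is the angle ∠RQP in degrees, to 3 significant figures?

87.0°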